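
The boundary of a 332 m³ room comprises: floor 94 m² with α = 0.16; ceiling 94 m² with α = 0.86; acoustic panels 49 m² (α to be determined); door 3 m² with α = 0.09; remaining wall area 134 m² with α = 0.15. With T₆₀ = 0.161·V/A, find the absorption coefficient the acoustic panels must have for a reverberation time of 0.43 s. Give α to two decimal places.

0.16

A = 0.161·V/T₆₀ = 0.161·332/0.43 = 124.31 m² sabins.
Absorption from the other surfaces = 94·0.16 + 94·0.86 + 3·0.09 + 134·0.15 = 116.25 m², so the acoustic panels must supply 8.06 m² over 49 m².
α = 8.06/49 = 0.164.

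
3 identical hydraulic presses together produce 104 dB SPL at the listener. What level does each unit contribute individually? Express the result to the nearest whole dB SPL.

3 equal contributions raise the level by 10·log₁₀ 3 = 4.771 dB, so each unit alone gives 104 − 4.771.

99 dB SPL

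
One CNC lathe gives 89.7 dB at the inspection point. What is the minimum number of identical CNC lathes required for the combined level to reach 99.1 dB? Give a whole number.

9

N identical sources give L₁ + 10·log₁₀ N, so require 10·log₁₀ N ≥ 99.1 − 89.7 = 9.4 dB.
N ≥ 10^(9.4/10) = 8.710, so N = 9.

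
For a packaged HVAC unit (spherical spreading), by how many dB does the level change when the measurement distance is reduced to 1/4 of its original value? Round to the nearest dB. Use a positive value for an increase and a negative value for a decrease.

+12 dB

A point source loses 6 dB per doubling of distance; generally ΔL = −20·log₁₀(r₂/r₁).
ΔL = −20·log₁₀(0.25) = +12.04 dB.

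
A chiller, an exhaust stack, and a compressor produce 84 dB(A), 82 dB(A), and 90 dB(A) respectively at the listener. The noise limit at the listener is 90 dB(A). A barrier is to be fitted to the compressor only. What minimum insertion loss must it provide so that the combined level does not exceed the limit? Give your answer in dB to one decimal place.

Everything except the compressor sums to 10^(84/10) + 10^(82/10) = 4.097e+08 in linear terms, 86.12 dB(A).
To meet 90 dB(A) overall, the treated compressor may contribute at most 10^(90/10) − 4.097e+08 = 5.903e+08, i.e. 87.71 dB(A).
Required insertion loss = 90 − 87.71 = 2.29 dB.

2.3 dB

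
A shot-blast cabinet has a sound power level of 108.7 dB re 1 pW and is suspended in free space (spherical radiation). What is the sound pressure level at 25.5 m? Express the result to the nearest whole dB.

70 dB

Free-field spherical radiation: L_p = L_w − 10·log₁₀(4π·r²), r = 25.5 m.
4π·r² = 8171 m², 10·log₁₀ of that is 39.123 dB.
L_p = 108.7 − 39.123 = 69.58 dB.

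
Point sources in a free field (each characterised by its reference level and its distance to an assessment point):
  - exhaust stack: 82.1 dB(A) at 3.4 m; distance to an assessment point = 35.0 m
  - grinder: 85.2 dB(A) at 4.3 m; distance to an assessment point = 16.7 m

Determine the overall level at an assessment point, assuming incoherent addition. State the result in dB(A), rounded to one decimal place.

Apply inverse-square spreading to bring every level to the receiver, then sum 10^(L/10).
exhaust stack: 82.1 − 20·log₁₀(35.0/3.4) = 82.1 − 20.25 = 61.85 dB(A).
grinder: 85.2 − 20·log₁₀(16.7/4.3) = 85.2 − 11.78 = 73.42 dB(A).
Σ 10^(L/10) = 2.348e+07 → L_total = 10·log₁₀(2.348e+07) = 73.71 dB(A).

73.7 dB(A)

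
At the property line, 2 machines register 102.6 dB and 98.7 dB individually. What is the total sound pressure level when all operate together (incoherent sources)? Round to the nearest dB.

104 dB

Incoherent sources combine by intensity addition: L_total = 10·log₁₀(Σ 10^(L_i/10)).
Σ 10^(L/10) = 10^(102.6/10) + 10^(98.7/10) = 2.561e+10.
L_total = 10·log₁₀(2.561e+10) = 104.08 dB.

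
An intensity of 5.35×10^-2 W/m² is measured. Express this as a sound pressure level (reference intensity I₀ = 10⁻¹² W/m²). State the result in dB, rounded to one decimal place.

I/I₀ = 5.35×10^-2/10⁻¹² = 5.35×10^10, and L = 10·log₁₀(I/I₀).
L = 10·(0.7284 + 10) = 107.28 dB.

107.3 dB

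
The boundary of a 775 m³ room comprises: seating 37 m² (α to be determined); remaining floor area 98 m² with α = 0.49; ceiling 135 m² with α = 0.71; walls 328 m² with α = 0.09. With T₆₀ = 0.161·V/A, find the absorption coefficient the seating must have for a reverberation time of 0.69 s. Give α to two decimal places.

Required total absorption A = 0.161·775/0.69 = 180.83 m².
Absorption from the other surfaces = 98·0.49 + 135·0.71 + 328·0.09 = 173.39 m², so the seating must supply 7.44 m² over 37 m².
α = 7.44/37 = 0.201.

0.20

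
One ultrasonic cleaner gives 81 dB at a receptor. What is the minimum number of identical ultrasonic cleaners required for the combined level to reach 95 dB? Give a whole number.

N identical sources give L₁ + 10·log₁₀ N, so require 10·log₁₀ N ≥ 95 − 81 = 14.0 dB.
N ≥ 10^(14.0/10) = 25.119, so N = 26.

26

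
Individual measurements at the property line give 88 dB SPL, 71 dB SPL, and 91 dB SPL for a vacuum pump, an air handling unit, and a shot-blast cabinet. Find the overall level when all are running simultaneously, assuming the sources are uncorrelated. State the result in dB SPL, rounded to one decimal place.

92.8 dB SPL

Incoherent sources combine by intensity addition: L_total = 10·log₁₀(Σ 10^(L_i/10)).
Σ 10^(L/10) = 10^(88/10) + 10^(71/10) + 10^(91/10) = 1.902e+09.
L_total = 10·log₁₀(1.902e+09) = 92.79 dB SPL.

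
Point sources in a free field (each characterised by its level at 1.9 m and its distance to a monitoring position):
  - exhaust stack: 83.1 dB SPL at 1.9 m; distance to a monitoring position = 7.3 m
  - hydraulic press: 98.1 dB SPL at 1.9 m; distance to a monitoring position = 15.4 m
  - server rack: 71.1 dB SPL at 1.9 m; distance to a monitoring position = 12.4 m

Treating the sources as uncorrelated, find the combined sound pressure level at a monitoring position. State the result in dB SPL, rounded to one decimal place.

Propagate each source to the receiver with L = L_ref − 20·log₁₀(r/r_ref), then add intensities.
exhaust stack: 83.1 − 20·log₁₀(7.3/1.9) = 83.1 − 11.69 = 71.41 dB SPL.
hydraulic press: 98.1 − 20·log₁₀(15.4/1.9) = 98.1 − 18.18 = 79.92 dB SPL.
server rack: 71.1 − 20·log₁₀(12.4/1.9) = 71.1 − 16.29 = 54.81 dB SPL.
Σ 10^(L/10) = 1.124e+08 → L_total = 10·log₁₀(1.124e+08) = 80.51 dB SPL.

80.5 dB SPL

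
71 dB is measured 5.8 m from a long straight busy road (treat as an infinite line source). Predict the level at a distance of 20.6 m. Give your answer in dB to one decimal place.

For a line source, L₂ = L₁ − 10·log₁₀(r₂/r₁).
L₂ = 71 − 10·log₁₀(20.6/5.8) = 71 − 5.504 = 65.50 dB.

65.5 dB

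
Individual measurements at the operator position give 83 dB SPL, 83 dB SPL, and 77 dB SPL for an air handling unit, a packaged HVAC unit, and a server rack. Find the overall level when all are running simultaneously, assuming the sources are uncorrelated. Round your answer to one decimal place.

Incoherent sources combine by intensity addition: L_total = 10·log₁₀(Σ 10^(L_i/10)).
Σ 10^(L/10) = 10^(83/10) + 10^(83/10) + 10^(77/10) = 4.492e+08.
L_total = 10·log₁₀(4.492e+08) = 86.52 dB SPL.

86.5 dB SPL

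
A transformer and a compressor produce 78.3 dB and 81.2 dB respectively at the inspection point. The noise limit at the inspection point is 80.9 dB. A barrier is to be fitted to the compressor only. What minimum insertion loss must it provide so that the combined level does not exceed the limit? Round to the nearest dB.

4 dB

Everything except the compressor sums to 10^(78.3/10) = 6.761e+07 in linear terms, 78.30 dB.
To meet 80.9 dB overall, the treated compressor may contribute at most 10^(80.9/10) − 6.761e+07 = 5.542e+07, i.e. 77.44 dB.
Required insertion loss = 81.2 − 77.44 = 3.76 dB.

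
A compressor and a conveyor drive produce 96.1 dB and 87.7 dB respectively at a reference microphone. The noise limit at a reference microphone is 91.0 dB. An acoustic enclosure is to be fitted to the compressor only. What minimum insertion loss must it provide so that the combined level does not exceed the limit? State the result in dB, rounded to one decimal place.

7.8 dB

Everything except the compressor sums to 10^(87.7/10) = 5.888e+08 in linear terms, 87.70 dB.
To meet 91.0 dB overall, the treated compressor may contribute at most 10^(91.0/10) − 5.888e+08 = 6.701e+08, i.e. 88.26 dB.
So the compressor must be reduced from 96.1 to 88.26 dB: IL = 7.84 dB.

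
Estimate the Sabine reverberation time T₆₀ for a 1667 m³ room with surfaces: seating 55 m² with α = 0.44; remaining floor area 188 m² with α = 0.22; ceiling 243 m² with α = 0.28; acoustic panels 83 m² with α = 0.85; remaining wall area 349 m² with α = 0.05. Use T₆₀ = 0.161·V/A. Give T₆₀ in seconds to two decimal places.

1.21 s

A = Σ Sᵢαᵢ = 55·0.44 + 188·0.22 + 243·0.28 + 83·0.85 + 349·0.05 = 221.60 m².
T₆₀ = 0.161 × 1667 / 221.60 = 1.211 s.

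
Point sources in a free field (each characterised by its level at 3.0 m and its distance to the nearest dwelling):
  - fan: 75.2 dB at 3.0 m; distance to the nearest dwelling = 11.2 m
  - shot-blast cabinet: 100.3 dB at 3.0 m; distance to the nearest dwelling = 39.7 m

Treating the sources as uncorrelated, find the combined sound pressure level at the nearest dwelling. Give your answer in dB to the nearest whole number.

Apply inverse-square spreading to bring every level to the receiver, then sum 10^(L/10).
fan: 75.2 − 20·log₁₀(11.2/3.0) = 75.2 − 11.44 = 63.76 dB.
shot-blast cabinet: 100.3 − 20·log₁₀(39.7/3.0) = 100.3 − 22.43 = 77.87 dB.
Σ 10^(L/10) = 6.356e+07 → L_total = 10·log₁₀(6.356e+07) = 78.03 dB.

78 dB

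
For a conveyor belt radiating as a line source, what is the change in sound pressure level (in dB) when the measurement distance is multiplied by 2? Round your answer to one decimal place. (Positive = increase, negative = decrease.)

-3.0 dB

Line-source spreading: ΔL = −10·log₁₀(r₂/r₁).
ΔL = −10·log₁₀(2) = -3.01 dB.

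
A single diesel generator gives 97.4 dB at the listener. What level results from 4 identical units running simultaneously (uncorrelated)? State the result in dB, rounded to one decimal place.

103.4 dB

N identical incoherent sources raise the level by 10·log₁₀ N.
L_total = 97.4 + 10·log₁₀(4) = 97.4 + 6.021 = 103.42 dB.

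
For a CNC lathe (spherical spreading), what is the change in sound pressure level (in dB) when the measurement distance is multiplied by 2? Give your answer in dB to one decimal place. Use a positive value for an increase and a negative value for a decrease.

Point-source spreading: ΔL = −20·log₁₀(r₂/r₁).
ΔL = −20·log₁₀(2) = -6.02 dB.

-6.0 dB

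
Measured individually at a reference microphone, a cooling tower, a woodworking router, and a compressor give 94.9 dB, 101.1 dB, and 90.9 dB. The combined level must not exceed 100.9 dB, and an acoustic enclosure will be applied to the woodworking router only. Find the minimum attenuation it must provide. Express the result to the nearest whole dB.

2 dB

The untreated sources together contribute 10^(94.9/10) + 10^(90.9/10) = 4.321e+09, i.e. 96.36 dB.
To meet 100.9 dB overall, the treated woodworking router may contribute at most 10^(100.9/10) − 4.321e+09 = 7.982e+09, i.e. 99.02 dB.
So the woodworking router must be reduced from 101.1 to 99.02 dB: IL = 2.08 dB.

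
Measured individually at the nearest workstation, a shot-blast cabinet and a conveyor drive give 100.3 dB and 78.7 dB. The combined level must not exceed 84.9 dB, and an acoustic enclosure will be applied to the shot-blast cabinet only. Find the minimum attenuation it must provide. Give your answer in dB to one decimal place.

16.6 dB

Everything except the shot-blast cabinet sums to 10^(78.7/10) = 7.413e+07 in linear terms, 78.70 dB.
The limit corresponds to 10^(84.9/10) = 3.090e+08; subtracting the fixed part leaves 2.349e+08 for the shot-blast cabinet, i.e. 83.71 dB.
So the shot-blast cabinet must be reduced from 100.3 to 83.71 dB: IL = 16.59 dB.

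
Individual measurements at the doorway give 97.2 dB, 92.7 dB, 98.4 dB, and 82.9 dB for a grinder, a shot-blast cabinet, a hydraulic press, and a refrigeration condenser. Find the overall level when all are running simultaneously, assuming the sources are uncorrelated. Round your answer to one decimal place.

101.5 dB

Incoherent sources combine by intensity addition: L_total = 10·log₁₀(Σ 10^(L_i/10)).
Σ 10^(L/10) = 10^(97.2/10) + 10^(92.7/10) + 10^(98.4/10) + 10^(82.9/10) = 1.422e+10.
L_total = 10·log₁₀(1.422e+10) = 101.53 dB.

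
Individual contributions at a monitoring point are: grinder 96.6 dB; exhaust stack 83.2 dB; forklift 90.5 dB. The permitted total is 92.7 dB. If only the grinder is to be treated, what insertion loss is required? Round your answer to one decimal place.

9.3 dB

Fixed contribution from the other sources: Σ 10^(L/10) = 10^(83.2/10) + 10^(90.5/10) = 1.331e+09 (91.24 dB).
To meet 92.7 dB overall, the treated grinder may contribute at most 10^(92.7/10) − 1.331e+09 = 5.311e+08, i.e. 87.25 dB.
So the grinder must be reduced from 96.6 to 87.25 dB: IL = 9.35 dB.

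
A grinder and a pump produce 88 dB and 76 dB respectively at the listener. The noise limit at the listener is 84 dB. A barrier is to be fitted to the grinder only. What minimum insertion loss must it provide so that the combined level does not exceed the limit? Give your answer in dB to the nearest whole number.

5 dB

Fixed contribution from the other source: Σ 10^(L/10) = 10^(76/10) = 3.981e+07 (76.00 dB).
To meet 84 dB overall, the treated grinder may contribute at most 10^(84/10) − 3.981e+07 = 2.114e+08, i.e. 83.25 dB.
Required insertion loss = 88 − 83.25 = 4.75 dB.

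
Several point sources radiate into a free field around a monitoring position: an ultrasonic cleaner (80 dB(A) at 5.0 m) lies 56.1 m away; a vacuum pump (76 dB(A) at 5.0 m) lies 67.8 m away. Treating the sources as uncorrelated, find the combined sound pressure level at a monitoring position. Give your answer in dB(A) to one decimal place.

60.0 dB(A)

Apply inverse-square spreading to bring every level to the receiver, then sum 10^(L/10).
ultrasonic cleaner: 80 − 20·log₁₀(56.1/5.0) = 80 − 21.00 = 59.00 dB(A).
vacuum pump: 76 − 20·log₁₀(67.8/5.0) = 76 − 22.65 = 53.35 dB(A).
Σ 10^(L/10) = 1.011e+06 → L_total = 10·log₁₀(1.011e+06) = 60.05 dB(A).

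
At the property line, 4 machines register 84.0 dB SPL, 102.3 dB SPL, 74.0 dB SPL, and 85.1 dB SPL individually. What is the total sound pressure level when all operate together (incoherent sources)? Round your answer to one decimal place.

Incoherent sources combine by intensity addition: L_total = 10·log₁₀(Σ 10^(L_i/10)).
Σ 10^(L/10) = 10^(84.0/10) + 10^(102.3/10) + 10^(74.0/10) + 10^(85.1/10) = 1.758e+10.
L_total = 10·log₁₀(1.758e+10) = 102.45 dB SPL.

102.5 dB SPL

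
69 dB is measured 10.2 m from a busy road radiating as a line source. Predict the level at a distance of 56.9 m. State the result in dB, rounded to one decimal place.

61.5 dB

For a line source, L₂ = L₁ − 10·log₁₀(r₂/r₁).
L₂ = 69 − 10·log₁₀(56.9/10.2) = 69 − 7.465 = 61.53 dB.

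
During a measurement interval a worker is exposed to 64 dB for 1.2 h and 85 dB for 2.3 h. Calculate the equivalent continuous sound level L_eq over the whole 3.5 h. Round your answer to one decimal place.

83.2 dB

Weight each interval's intensity by its duration and average over T = 3.5 h:
Σ tᵢ·10^(Lᵢ/10) = 1.2·10^(64/10) + 2.3·10^(85/10) = 7.303e+08.
L_eq = 10·log₁₀(7.303e+08/3.5) = 83.19 dB.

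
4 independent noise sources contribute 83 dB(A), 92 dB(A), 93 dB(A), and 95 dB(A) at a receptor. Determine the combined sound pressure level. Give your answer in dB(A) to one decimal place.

For uncorrelated sources the intensities add, so convert each level to linear form, sum, and take 10·log₁₀ of the total.
Σ 10^(L/10) = 10^(83/10) + 10^(92/10) + 10^(93/10) + 10^(95/10) = 6.942e+09.
L_total = 10·log₁₀(6.942e+09) = 98.41 dB(A).

98.4 dB(A)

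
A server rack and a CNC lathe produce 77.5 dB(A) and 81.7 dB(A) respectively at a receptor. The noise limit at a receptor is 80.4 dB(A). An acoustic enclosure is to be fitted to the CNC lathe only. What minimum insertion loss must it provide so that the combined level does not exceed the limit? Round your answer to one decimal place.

Everything except the CNC lathe sums to 10^(77.5/10) = 5.623e+07 in linear terms, 77.50 dB(A).
The limit corresponds to 10^(80.4/10) = 1.096e+08; subtracting the fixed part leaves 5.341e+07 for the CNC lathe, i.e. 77.28 dB(A).
So the CNC lathe must be reduced from 81.7 to 77.28 dB(A): IL = 4.42 dB.

4.4 dB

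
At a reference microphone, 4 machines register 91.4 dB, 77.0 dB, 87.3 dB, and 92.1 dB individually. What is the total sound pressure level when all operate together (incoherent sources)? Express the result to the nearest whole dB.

96 dB

Incoherent sources combine by intensity addition: L_total = 10·log₁₀(Σ 10^(L_i/10)).
Σ 10^(L/10) = 10^(91.4/10) + 10^(77.0/10) + 10^(87.3/10) + 10^(92.1/10) = 3.589e+09.
L_total = 10·log₁₀(3.589e+09) = 95.55 dB.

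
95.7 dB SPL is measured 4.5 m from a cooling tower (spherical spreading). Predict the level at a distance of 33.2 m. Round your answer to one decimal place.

Point-source attenuation: ΔL = 20·log₁₀(r₂/r₁) = 20·log₁₀(33.2/4.5) = 17.359 dB.
L₂ = 95.7 − 20·log₁₀(33.2/4.5) = 95.7 − 17.359 = 78.34 dB SPL.

78.3 dB SPL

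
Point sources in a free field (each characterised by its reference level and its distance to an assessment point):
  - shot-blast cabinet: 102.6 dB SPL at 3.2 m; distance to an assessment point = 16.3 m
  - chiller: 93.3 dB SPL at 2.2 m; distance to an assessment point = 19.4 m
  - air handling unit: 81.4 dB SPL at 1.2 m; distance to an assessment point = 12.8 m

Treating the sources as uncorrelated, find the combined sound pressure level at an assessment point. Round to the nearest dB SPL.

Apply inverse-square spreading to bring every level to the receiver, then sum 10^(L/10).
shot-blast cabinet: 102.6 − 20·log₁₀(16.3/3.2) = 102.6 − 14.14 = 88.46 dB SPL.
chiller: 93.3 − 20·log₁₀(19.4/2.2) = 93.3 − 18.91 = 74.39 dB SPL.
air handling unit: 81.4 − 20·log₁₀(12.8/1.2) = 81.4 − 20.56 = 60.84 dB SPL.
Σ 10^(L/10) = 7.300e+08 → L_total = 10·log₁₀(7.300e+08) = 88.63 dB SPL.

89 dB SPL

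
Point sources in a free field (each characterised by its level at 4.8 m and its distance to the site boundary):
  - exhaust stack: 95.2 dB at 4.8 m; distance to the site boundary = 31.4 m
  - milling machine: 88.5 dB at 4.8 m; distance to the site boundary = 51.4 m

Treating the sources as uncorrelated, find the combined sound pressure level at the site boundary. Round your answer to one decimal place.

Apply inverse-square spreading to bring every level to the receiver, then sum 10^(L/10).
exhaust stack: 95.2 − 20·log₁₀(31.4/4.8) = 95.2 − 16.31 = 78.89 dB.
milling machine: 88.5 − 20·log₁₀(51.4/4.8) = 88.5 − 20.59 = 67.91 dB.
Σ 10^(L/10) = 8.355e+07 → L_total = 10·log₁₀(8.355e+07) = 79.22 dB.

79.2 dB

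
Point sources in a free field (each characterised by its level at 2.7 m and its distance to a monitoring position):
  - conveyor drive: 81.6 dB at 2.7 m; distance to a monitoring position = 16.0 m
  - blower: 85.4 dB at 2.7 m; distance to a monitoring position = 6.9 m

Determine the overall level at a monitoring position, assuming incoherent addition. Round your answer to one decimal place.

77.6 dB

Propagate each source to the receiver with L = L_ref − 20·log₁₀(r/r_ref), then add intensities.
conveyor drive: 81.6 − 20·log₁₀(16.0/2.7) = 81.6 − 15.46 = 66.14 dB.
blower: 85.4 − 20·log₁₀(6.9/2.7) = 85.4 − 8.15 = 77.25 dB.
Σ 10^(L/10) = 5.721e+07 → L_total = 10·log₁₀(5.721e+07) = 77.57 dB.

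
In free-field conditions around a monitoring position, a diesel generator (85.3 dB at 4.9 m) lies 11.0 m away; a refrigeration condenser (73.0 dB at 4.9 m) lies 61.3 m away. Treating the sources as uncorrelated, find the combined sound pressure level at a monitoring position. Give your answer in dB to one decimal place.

78.3 dB

Apply inverse-square spreading to bring every level to the receiver, then sum 10^(L/10).
diesel generator: 85.3 − 20·log₁₀(11.0/4.9) = 85.3 − 7.02 = 78.28 dB.
refrigeration condenser: 73.0 − 20·log₁₀(61.3/4.9) = 73.0 − 21.95 = 51.05 dB.
Σ 10^(L/10) = 6.736e+07 → L_total = 10·log₁₀(6.736e+07) = 78.28 dB.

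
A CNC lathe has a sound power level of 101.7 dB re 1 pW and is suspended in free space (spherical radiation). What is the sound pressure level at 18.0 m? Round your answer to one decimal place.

65.6 dB

Free-field spherical radiation: L_p = L_w − 10·log₁₀(4π·r²), r = 18.0 m.
4π·r² = 4072 m², 10·log₁₀ of that is 36.098 dB.
L_p = 101.7 − 36.098 = 65.60 dB.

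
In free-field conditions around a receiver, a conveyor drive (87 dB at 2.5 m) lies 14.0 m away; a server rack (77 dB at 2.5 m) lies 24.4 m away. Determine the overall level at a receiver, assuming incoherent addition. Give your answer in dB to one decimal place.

Apply inverse-square spreading to bring every level to the receiver, then sum 10^(L/10).
conveyor drive: 87 − 20·log₁₀(14.0/2.5) = 87 − 14.96 = 72.04 dB.
server rack: 77 − 20·log₁₀(24.4/2.5) = 77 − 19.79 = 57.21 dB.
Σ 10^(L/10) = 1.651e+07 → L_total = 10·log₁₀(1.651e+07) = 72.18 dB.

72.2 dB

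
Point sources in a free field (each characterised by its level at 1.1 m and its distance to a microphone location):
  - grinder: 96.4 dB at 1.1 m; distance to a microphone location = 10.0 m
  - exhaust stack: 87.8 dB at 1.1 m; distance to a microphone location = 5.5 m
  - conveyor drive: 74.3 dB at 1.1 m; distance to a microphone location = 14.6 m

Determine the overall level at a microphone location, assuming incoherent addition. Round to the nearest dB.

Propagate each source to the receiver with L = L_ref − 20·log₁₀(r/r_ref), then add intensities.
grinder: 96.4 − 20·log₁₀(10.0/1.1) = 96.4 − 19.17 = 77.23 dB.
exhaust stack: 87.8 − 20·log₁₀(5.5/1.1) = 87.8 − 13.98 = 73.82 dB.
conveyor drive: 74.3 − 20·log₁₀(14.6/1.1) = 74.3 − 22.46 = 51.84 dB.
Σ 10^(L/10) = 7.707e+07 → L_total = 10·log₁₀(7.707e+07) = 78.87 dB.

79 dB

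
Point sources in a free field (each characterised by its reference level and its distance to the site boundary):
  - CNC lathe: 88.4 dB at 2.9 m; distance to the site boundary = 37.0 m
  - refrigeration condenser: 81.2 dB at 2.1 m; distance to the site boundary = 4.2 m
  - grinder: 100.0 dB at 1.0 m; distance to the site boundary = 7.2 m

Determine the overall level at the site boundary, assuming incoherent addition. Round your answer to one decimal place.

83.6 dB

First find each source's level at the receiver (point-source: −20·log₁₀(r/r_ref)), then combine on an intensity basis.
CNC lathe: 88.4 − 20·log₁₀(37.0/2.9) = 88.4 − 22.12 = 66.28 dB.
refrigeration condenser: 81.2 − 20·log₁₀(4.2/2.1) = 81.2 − 6.02 = 75.18 dB.
grinder: 100.0 − 20·log₁₀(7.2/1.0) = 100.0 − 17.15 = 82.85 dB.
Σ 10^(L/10) = 2.301e+08 → L_total = 10·log₁₀(2.301e+08) = 83.62 dB.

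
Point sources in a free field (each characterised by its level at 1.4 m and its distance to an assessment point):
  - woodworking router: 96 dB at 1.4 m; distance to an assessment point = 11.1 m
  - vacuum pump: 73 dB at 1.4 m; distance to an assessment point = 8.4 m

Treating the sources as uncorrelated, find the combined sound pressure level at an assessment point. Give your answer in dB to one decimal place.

Apply inverse-square spreading to bring every level to the receiver, then sum 10^(L/10).
woodworking router: 96 − 20·log₁₀(11.1/1.4) = 96 − 17.98 = 78.02 dB.
vacuum pump: 73 − 20·log₁₀(8.4/1.4) = 73 − 15.56 = 57.44 dB.
Σ 10^(L/10) = 6.388e+07 → L_total = 10·log₁₀(6.388e+07) = 78.05 dB.

78.1 dB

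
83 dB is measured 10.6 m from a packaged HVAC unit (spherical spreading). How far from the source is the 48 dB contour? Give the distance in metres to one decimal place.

For a point source L₁ − L₂ = 20·log₁₀(r₂/r₁), so r₂ = r₁·10^((L₁−L₂)/20).
r₂ = 10.6·10^((83−48)/20) = 10.6·10^(35.0/20) = 596.08 m.

596.1 m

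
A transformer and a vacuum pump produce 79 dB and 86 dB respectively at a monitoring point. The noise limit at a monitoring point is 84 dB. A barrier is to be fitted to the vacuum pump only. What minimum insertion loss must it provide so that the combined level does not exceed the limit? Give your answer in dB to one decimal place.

Fixed contribution from the other source: Σ 10^(L/10) = 10^(79/10) = 7.943e+07 (79.00 dB).
The limit corresponds to 10^(84/10) = 2.512e+08; subtracting the fixed part leaves 1.718e+08 for the vacuum pump, i.e. 82.35 dB.
So the vacuum pump must be reduced from 86 to 82.35 dB: IL = 3.65 dB.

3.7 dB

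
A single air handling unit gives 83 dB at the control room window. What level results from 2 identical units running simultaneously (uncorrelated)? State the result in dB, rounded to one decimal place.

With 2 equal, uncorrelated contributions the intensity is 2× that of one unit, giving a rise of 10·log₁₀ 2.
L_total = 83 + 10·log₁₀(2) = 83 + 3.010 = 86.01 dB.

86.0 dB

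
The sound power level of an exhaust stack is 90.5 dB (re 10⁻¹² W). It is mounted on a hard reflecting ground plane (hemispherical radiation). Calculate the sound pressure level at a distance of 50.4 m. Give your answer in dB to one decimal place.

The power spreads over a hemisphere of area 2π·r², so L_p = L_w − 10·log₁₀(2π·r²).
2π·r² = 1.596e+04 m², 10·log₁₀ of that is 42.030 dB.
L_p = 90.5 − 42.030 = 48.47 dB.

48.5 dB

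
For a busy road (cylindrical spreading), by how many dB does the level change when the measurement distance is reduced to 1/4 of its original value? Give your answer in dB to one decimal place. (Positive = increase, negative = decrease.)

+6.0 dB

With cylindrical spreading the level changes by −10·log₁₀(r₂/r₁).
ΔL = −10·log₁₀(0.25) = +6.02 dB.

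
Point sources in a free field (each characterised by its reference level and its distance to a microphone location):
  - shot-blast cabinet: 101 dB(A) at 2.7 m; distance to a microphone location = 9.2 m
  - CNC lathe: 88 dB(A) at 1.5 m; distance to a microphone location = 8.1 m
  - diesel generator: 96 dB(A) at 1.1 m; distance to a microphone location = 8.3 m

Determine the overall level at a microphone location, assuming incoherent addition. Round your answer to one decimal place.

90.7 dB(A)

Apply inverse-square spreading to bring every level to the receiver, then sum 10^(L/10).
shot-blast cabinet: 101 − 20·log₁₀(9.2/2.7) = 101 − 10.65 = 90.35 dB(A).
CNC lathe: 88 − 20·log₁₀(8.1/1.5) = 88 − 14.65 = 73.35 dB(A).
diesel generator: 96 − 20·log₁₀(8.3/1.1) = 96 − 17.55 = 78.45 dB(A).
Σ 10^(L/10) = 1.176e+09 → L_total = 10·log₁₀(1.176e+09) = 90.70 dB(A).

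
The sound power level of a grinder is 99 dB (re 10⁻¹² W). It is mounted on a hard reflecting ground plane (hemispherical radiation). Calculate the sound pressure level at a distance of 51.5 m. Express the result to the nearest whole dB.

The power spreads over a hemisphere of area 2π·r², so L_p = L_w − 10·log₁₀(2π·r²).
2π·r² = 1.666e+04 m², 10·log₁₀ of that is 42.218 dB.
L_p = 99 − 42.218 = 56.78 dB.

57 dB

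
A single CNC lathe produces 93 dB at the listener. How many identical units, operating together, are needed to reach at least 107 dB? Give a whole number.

26

Need L₁ + 10·log₁₀ N ≥ 107, i.e. log₁₀ N ≥ 1.40.
N ≥ 10^(14.0/10) = 25.119, so N = 26.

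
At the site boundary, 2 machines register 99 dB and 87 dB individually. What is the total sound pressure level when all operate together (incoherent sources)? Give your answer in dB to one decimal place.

Incoherent sources combine by intensity addition: L_total = 10·log₁₀(Σ 10^(L_i/10)).
Σ 10^(L/10) = 10^(99/10) + 10^(87/10) = 8.444e+09.
L_total = 10·log₁₀(8.444e+09) = 99.27 dB.

99.3 dB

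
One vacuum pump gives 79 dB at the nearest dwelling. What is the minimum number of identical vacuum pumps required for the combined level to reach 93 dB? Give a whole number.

26

N identical sources give L₁ + 10·log₁₀ N, so require 10·log₁₀ N ≥ 93 − 79 = 14.0 dB.
N ≥ 10^(14.0/10) = 25.119, so N = 26.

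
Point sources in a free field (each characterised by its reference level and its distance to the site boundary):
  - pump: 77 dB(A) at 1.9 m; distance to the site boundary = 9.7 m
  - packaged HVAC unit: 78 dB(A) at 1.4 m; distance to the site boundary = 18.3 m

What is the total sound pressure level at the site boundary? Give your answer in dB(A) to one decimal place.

63.6 dB(A)

Propagate each source to the receiver with L = L_ref − 20·log₁₀(r/r_ref), then add intensities.
pump: 77 − 20·log₁₀(9.7/1.9) = 77 − 14.16 = 62.84 dB(A).
packaged HVAC unit: 78 − 20·log₁₀(18.3/1.4) = 78 − 22.33 = 55.67 dB(A).
Σ 10^(L/10) = 2.292e+06 → L_total = 10·log₁₀(2.292e+06) = 63.60 dB(A).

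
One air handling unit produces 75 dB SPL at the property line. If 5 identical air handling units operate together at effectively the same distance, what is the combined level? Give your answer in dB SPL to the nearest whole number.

82 dB SPL

L_total = L₁ + 10·log₁₀ N for N identical incoherent sources.
L_total = 75 + 10·log₁₀(5) = 75 + 6.990 = 81.99 dB SPL.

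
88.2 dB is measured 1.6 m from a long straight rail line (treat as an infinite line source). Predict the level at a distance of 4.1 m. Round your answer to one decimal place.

84.1 dB

Cylindrical spreading from a line source gives a 10·log₁₀(r₂/r₁) drop.
L₂ = 88.2 − 10·log₁₀(4.1/1.6) = 88.2 − 4.087 = 84.11 dB.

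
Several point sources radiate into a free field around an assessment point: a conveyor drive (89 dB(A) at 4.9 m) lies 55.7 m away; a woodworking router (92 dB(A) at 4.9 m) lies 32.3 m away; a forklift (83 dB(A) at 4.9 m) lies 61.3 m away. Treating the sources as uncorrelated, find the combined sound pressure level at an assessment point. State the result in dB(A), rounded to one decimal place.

Apply inverse-square spreading to bring every level to the receiver, then sum 10^(L/10).
conveyor drive: 89 − 20·log₁₀(55.7/4.9) = 89 − 21.11 = 67.89 dB(A).
woodworking router: 92 − 20·log₁₀(32.3/4.9) = 92 − 16.38 = 75.62 dB(A).
forklift: 83 − 20·log₁₀(61.3/4.9) = 83 − 21.95 = 61.05 dB(A).
Σ 10^(L/10) = 4.390e+07 → L_total = 10·log₁₀(4.390e+07) = 76.42 dB(A).

76.4 dB(A)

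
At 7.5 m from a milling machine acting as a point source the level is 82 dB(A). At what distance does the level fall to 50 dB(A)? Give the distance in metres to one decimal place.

Point-source spreading drops the level by 20·log₁₀(r₂/r₁); inverting, r₂/r₁ = 10^(ΔL/20).
r₂ = 7.5·10^((82−50)/20) = 7.5·10^(32.0/20) = 298.58 m.

298.6 m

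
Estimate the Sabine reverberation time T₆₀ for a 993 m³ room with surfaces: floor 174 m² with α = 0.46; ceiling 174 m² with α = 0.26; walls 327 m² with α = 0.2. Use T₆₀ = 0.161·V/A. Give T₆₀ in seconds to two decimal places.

0.84 s

A = Σ Sᵢαᵢ = 174·0.46 + 174·0.26 + 327·0.2 = 190.68 m².
T₆₀ = 0.161 × 993 / 190.68 = 0.838 s.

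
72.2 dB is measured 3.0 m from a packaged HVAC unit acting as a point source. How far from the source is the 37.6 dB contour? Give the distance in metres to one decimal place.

Point-source spreading drops the level by 20·log₁₀(r₂/r₁); inverting, r₂/r₁ = 10^(ΔL/20).
r₂ = 3.0·10^((72.2−37.6)/20) = 3.0·10^(34.6/20) = 161.11 m.

161.1 m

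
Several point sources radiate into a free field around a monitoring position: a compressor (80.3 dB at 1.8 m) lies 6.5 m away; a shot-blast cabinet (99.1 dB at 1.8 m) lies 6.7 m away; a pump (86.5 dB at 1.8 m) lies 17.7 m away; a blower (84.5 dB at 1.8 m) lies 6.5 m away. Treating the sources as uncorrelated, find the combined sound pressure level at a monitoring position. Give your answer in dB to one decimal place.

87.9 dB

Apply inverse-square spreading to bring every level to the receiver, then sum 10^(L/10).
compressor: 80.3 − 20·log₁₀(6.5/1.8) = 80.3 − 11.15 = 69.15 dB.
shot-blast cabinet: 99.1 − 20·log₁₀(6.7/1.8) = 99.1 − 11.42 = 87.68 dB.
pump: 86.5 − 20·log₁₀(17.7/1.8) = 86.5 − 19.85 = 66.65 dB.
blower: 84.5 − 20·log₁₀(6.5/1.8) = 84.5 − 11.15 = 73.35 dB.
Σ 10^(L/10) = 6.211e+08 → L_total = 10·log₁₀(6.211e+08) = 87.93 dB.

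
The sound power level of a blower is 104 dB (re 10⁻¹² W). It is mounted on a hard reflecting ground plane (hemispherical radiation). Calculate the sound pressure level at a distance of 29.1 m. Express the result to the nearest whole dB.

67 dB

Free-field hemispherical radiation: L_p = L_w − 10·log₁₀(2π·r²), r = 29.1 m.
2π·r² = 5321 m², 10·log₁₀ of that is 37.260 dB.
L_p = 104 − 37.260 = 66.74 dB.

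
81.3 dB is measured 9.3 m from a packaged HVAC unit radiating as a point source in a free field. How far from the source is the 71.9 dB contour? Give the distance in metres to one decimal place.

27.4 m

The 9.4 dB drop corresponds to a distance ratio of 10^(9.4/20) for a point source.
r₂ = 9.3·10^((81.3−71.9)/20) = 9.3·10^(9.4/20) = 27.45 m.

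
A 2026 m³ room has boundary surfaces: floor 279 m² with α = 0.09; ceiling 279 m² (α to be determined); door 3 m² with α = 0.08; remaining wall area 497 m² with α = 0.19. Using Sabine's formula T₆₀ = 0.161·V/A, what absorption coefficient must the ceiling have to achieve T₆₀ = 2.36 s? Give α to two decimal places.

From T₆₀ = 0.161·V/A, the target T₆₀ = 2.36 s needs A = 0.161·2026/2.36 = 138.21 m².
Absorption from the other surfaces = 279·0.09 + 3·0.08 + 497·0.19 = 119.78 m², so the ceiling must supply 18.43 m² over 279 m².
α = 18.43/279 = 0.066.

0.07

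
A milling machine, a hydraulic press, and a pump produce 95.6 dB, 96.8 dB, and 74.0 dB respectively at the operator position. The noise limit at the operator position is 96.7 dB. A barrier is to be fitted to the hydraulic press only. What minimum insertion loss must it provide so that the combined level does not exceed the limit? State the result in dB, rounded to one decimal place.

Fixed contribution from the other sources: Σ 10^(L/10) = 10^(95.6/10) + 10^(74.0/10) = 3.656e+09 (95.63 dB).
To meet 96.7 dB overall, the treated hydraulic press may contribute at most 10^(96.7/10) − 3.656e+09 = 1.021e+09, i.e. 90.09 dB.
Required insertion loss = 96.8 − 90.09 = 6.71 dB.

6.7 dB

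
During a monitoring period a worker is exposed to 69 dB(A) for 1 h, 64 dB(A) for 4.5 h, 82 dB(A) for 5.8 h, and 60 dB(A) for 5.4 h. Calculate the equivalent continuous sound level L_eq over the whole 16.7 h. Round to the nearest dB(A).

78 dB(A)

L_eq = 10·log₁₀[(1/T)·Σ tᵢ·10^(Lᵢ/10)] with T = 16.7 h.
Σ tᵢ·10^(Lᵢ/10) = 1·10^(69/10) + 4.5·10^(64/10) + 5.8·10^(82/10) + 5.4·10^(60/10) = 9.439e+08.
L_eq = 10·log₁₀(9.439e+08/16.7) = 77.52 dB(A).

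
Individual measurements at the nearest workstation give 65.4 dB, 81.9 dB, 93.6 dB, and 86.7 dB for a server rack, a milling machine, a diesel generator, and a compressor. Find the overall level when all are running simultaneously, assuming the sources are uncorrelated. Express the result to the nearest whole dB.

For uncorrelated sources the intensities add, so convert each level to linear form, sum, and take 10·log₁₀ of the total.
Σ 10^(L/10) = 10^(65.4/10) + 10^(81.9/10) + 10^(93.6/10) + 10^(86.7/10) = 2.917e+09.
L_total = 10·log₁₀(2.917e+09) = 94.65 dB.

95 dB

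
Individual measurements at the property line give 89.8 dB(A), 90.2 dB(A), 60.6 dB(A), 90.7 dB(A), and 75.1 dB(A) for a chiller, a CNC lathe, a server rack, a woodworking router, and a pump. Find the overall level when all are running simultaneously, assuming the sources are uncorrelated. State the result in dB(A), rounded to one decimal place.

95.1 dB(A)

For uncorrelated sources the intensities add, so convert each level to linear form, sum, and take 10·log₁₀ of the total.
Σ 10^(L/10) = 10^(89.8/10) + 10^(90.2/10) + 10^(60.6/10) + 10^(90.7/10) + 10^(75.1/10) = 3.211e+09.
L_total = 10·log₁₀(3.211e+09) = 95.07 dB(A).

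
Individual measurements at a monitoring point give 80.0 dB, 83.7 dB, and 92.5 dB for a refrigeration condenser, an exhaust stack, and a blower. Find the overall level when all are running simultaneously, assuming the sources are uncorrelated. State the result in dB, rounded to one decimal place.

93.2 dB

Incoherent sources combine by intensity addition: L_total = 10·log₁₀(Σ 10^(L_i/10)).
Σ 10^(L/10) = 10^(80.0/10) + 10^(83.7/10) + 10^(92.5/10) = 2.113e+09.
L_total = 10·log₁₀(2.113e+09) = 93.25 dB.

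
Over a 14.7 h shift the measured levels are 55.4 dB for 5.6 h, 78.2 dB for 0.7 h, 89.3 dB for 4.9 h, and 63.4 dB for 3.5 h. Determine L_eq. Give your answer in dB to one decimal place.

L_eq = 10·log₁₀[(1/T)·Σ tᵢ·10^(Lᵢ/10)] with T = 14.7 h.
Σ tᵢ·10^(Lᵢ/10) = 5.6·10^(55.4/10) + 0.7·10^(78.2/10) + 4.9·10^(89.3/10) + 3.5·10^(63.4/10) = 4.226e+09.
L_eq = 10·log₁₀(4.226e+09/14.7) = 84.59 dB.

84.6 dB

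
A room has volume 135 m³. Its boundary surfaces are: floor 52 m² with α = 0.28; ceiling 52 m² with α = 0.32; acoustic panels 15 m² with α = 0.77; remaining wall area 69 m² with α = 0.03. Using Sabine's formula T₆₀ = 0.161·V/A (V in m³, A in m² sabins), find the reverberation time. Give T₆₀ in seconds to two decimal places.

Summing Sᵢαᵢ: 52·0.28 + 52·0.32 + 15·0.77 + 69·0.03 = 44.82 m².
T₆₀ = 0.161 × 135 / 44.82 = 0.485 s.

0.48 s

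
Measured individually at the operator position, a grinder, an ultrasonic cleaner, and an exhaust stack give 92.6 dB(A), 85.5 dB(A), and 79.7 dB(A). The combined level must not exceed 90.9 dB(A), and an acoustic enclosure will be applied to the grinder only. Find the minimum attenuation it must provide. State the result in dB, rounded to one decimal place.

3.7 dB

Fixed contribution from the other sources: Σ 10^(L/10) = 10^(85.5/10) + 10^(79.7/10) = 4.481e+08 (86.51 dB(A)).
The limit corresponds to 10^(90.9/10) = 1.230e+09; subtracting the fixed part leaves 7.821e+08 for the grinder, i.e. 88.93 dB(A).
Required insertion loss = 92.6 − 88.93 = 3.67 dB.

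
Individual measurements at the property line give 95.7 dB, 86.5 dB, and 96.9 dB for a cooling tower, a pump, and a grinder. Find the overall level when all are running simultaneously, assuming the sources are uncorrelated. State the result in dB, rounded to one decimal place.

99.6 dB

For uncorrelated sources the intensities add, so convert each level to linear form, sum, and take 10·log₁₀ of the total.
Σ 10^(L/10) = 10^(95.7/10) + 10^(86.5/10) + 10^(96.9/10) = 9.060e+09.
L_total = 10·log₁₀(9.060e+09) = 99.57 dB.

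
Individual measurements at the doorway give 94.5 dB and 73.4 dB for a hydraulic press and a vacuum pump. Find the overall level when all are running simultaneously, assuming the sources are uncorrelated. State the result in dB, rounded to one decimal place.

For uncorrelated sources the intensities add, so convert each level to linear form, sum, and take 10·log₁₀ of the total.
Σ 10^(L/10) = 10^(94.5/10) + 10^(73.4/10) = 2.840e+09.
L_total = 10·log₁₀(2.840e+09) = 94.53 dB.

94.5 dB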